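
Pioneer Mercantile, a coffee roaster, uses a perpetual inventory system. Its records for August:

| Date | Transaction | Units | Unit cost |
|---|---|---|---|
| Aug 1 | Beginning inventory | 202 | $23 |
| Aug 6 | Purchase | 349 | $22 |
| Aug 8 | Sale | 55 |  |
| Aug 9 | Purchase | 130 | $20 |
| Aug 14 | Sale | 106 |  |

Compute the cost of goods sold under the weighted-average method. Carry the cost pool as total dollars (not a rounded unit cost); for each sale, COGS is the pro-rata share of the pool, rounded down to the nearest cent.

After Aug 1: 202 on hand, pool $4,646.00 (≈ $23.0000 each)
After Aug 6: 551 on hand, pool $12,324.00 (≈ $22.3666 each)
Aug 8, sell 55: 55/551 × $12,324.00 → $1,230.16
After Aug 9: 626 on hand, pool $13,693.84 (≈ $21.8751 each)
Aug 14, sell 106: 106/626 × $13,693.84 → $2,318.76
Total COGS = $1,230.16 + $2,318.76 = $3,548.92
Ending inventory (cost pool remaining) = $11,375.08

COGS = $3,548.92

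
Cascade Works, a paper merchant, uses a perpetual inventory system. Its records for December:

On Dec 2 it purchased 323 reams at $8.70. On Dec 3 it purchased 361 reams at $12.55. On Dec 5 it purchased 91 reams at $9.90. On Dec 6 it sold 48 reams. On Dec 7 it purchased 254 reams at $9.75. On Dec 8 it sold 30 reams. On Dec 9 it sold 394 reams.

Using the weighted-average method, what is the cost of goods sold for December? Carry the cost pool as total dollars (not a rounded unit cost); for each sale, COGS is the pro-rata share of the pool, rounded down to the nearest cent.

COGS = $4,922.28

After Dec 2: 323 on hand, pool $2,810.10 (≈ $8.7000 each)
After Dec 3: 684 on hand, pool $7,340.65 (≈ $10.7319 each)
After Dec 5: 775 on hand, pool $8,241.55 (≈ $10.6343 each)
Dec 6, sell 48: 48/775 × $8,241.55 → $510.44
After Dec 7: 981 on hand, pool $10,207.61 (≈ $10.4053 each)
Dec 8, sell 30: 30/981 × $10,207.61 → $312.15
Dec 9, sell 394: 394/951 × $9,895.46 → $4,099.69
Total COGS = $510.44 + $312.15 + $4,099.69 = $4,922.28
Ending inventory (cost pool remaining) = $5,795.77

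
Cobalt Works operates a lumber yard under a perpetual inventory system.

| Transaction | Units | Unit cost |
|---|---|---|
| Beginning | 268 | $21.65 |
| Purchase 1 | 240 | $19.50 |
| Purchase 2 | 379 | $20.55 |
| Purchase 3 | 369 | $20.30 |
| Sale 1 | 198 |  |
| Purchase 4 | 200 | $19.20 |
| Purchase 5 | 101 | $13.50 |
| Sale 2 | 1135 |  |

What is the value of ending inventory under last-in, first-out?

Ending inventory = $4,849.60

Sale 1 (198) [LIFO — newest first]: 198 @ $20.30 = $4,019.40
Sale 2 (1135) [LIFO — newest first]: 101 @ $13.50 + 200 @ $19.20 + 171 @ $20.30 + 379 @ $20.55 + 240 @ $19.50 + 44 @ $21.65 = $22,095.85
Total COGS = $4,019.40 + $22,095.85 = $26,115.25
Ending inventory: 224 @ $21.65 = $4,849.60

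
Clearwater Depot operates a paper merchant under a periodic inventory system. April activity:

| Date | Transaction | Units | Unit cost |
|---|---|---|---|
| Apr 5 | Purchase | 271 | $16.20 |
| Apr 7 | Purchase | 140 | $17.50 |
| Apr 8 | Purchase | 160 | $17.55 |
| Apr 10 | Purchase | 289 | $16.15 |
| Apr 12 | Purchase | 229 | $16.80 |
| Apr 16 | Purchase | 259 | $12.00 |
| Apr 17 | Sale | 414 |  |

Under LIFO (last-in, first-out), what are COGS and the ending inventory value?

COGS = $5,712.00; ending inventory = $15,558.75

Apr 17, 414 sold [LIFO — newest first]: 259 @ $12.00 + 155 @ $16.80 = $5,712.00
Ending inventory: 271 @ $16.20 + 140 @ $17.50 + 160 @ $17.55 + 289 @ $16.15 + 74 @ $16.80 = $15,558.75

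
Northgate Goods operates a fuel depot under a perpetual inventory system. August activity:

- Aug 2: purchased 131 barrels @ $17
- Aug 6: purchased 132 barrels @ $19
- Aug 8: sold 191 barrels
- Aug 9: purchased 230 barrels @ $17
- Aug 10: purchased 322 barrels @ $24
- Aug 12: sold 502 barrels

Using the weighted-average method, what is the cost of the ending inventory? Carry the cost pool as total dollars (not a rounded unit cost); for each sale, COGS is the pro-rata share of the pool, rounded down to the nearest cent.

Ending inventory = $2,528.82

After Aug 2: 131 on hand, pool $2,227.00 (≈ $17.0000 each)
After Aug 6: 263 on hand, pool $4,735.00 (≈ $18.0038 each)
Aug 8, sell 191: 191/263 × $4,735.00 → $3,438.72
After Aug 9: 302 on hand, pool $5,206.28 (≈ $17.2393 each)
After Aug 10: 624 on hand, pool $12,934.28 (≈ $20.7280 each)
Aug 12, sell 502: 502/624 × $12,934.28 → $10,405.46
Total COGS = $3,438.72 + $10,405.46 = $13,844.18
Ending inventory (cost pool remaining) = $2,528.82
Check: goods available $16,373.00 = COGS $13,844.18 + ending $2,528.82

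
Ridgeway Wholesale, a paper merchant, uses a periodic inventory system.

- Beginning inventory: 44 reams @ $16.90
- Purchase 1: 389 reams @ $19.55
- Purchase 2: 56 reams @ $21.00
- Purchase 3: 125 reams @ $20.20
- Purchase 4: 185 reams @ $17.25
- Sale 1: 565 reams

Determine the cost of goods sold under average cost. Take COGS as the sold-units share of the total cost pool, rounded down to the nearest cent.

COGS = $10,777.28

Sale 1, sell 565: 565/799 × $15,240.80 → $10,777.28
Ending inventory (cost pool remaining) = $4,463.52
Check: goods available $15,240.80 = COGS $10,777.28 + ending $4,463.52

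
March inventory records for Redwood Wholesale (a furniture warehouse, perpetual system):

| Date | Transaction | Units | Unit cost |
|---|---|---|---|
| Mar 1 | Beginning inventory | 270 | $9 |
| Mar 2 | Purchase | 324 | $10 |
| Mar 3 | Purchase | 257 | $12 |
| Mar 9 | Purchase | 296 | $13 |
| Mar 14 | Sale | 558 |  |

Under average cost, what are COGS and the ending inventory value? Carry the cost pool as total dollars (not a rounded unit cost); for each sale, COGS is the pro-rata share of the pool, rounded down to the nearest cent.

After Mar 1: 270 on hand, pool $2,430.00 (≈ $9.0000 each)
After Mar 2: 594 on hand, pool $5,670.00 (≈ $9.5455 each)
After Mar 3: 851 on hand, pool $8,754.00 (≈ $10.2867 each)
After Mar 9: 1147 on hand, pool $12,602.00 (≈ $10.9869 each)
Mar 14, sell 558: 558/1147 × $12,602.00 → $6,130.70
Ending inventory (cost pool remaining) = $6,471.30

COGS = $6,130.70; ending inventory = $6,471.30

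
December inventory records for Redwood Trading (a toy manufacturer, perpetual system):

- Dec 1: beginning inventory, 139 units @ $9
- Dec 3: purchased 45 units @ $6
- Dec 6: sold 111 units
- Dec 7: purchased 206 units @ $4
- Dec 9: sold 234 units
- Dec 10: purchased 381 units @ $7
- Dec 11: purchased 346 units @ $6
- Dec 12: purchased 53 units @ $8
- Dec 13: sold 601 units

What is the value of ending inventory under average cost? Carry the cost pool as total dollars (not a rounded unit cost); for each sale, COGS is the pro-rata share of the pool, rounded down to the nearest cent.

After Dec 1: 139 on hand, pool $1,251.00 (≈ $9.0000 each)
After Dec 3: 184 on hand, pool $1,521.00 (≈ $8.2663 each)
Dec 6, sell 111: 111/184 × $1,521.00 → $917.55
After Dec 7: 279 on hand, pool $1,427.45 (≈ $5.1163 each)
Dec 9, sell 234: 234/279 × $1,427.45 → $1,197.21
After Dec 10: 426 on hand, pool $2,897.24 (≈ $6.8010 each)
After Dec 11: 772 on hand, pool $4,973.24 (≈ $6.4420 each)
After Dec 12: 825 on hand, pool $5,397.24 (≈ $6.5421 each)
Dec 13, sell 601: 601/825 × $5,397.24 → $3,931.80
Total COGS = $917.55 + $1,197.21 + $3,931.80 = $6,046.56
Ending inventory (cost pool remaining) = $1,465.44

Ending inventory = $1,465.44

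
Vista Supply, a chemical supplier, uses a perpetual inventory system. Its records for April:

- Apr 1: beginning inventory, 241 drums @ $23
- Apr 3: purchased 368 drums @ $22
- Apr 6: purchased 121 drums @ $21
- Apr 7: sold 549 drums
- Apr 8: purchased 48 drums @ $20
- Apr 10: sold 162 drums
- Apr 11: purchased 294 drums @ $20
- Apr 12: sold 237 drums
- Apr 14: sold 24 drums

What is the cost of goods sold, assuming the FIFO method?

Apr 7, 549 sold [FIFO — oldest first]: 241 @ $23 + 308 @ $22 = $12,319
Apr 10, 162 sold [FIFO — oldest first]: 60 @ $22 + 102 @ $21 = $3,462
Apr 12, 237 sold [FIFO — oldest first]: 19 @ $21 + 48 @ $20 + 170 @ $20 = $4,759
Apr 14, 24 sold [FIFO — oldest first]: 24 @ $20 = $480
Total COGS = $12,319 + $3,462 + $4,759 + $480 = $21,020
Ending inventory: 100 @ $20 = $2,000

COGS = $21,020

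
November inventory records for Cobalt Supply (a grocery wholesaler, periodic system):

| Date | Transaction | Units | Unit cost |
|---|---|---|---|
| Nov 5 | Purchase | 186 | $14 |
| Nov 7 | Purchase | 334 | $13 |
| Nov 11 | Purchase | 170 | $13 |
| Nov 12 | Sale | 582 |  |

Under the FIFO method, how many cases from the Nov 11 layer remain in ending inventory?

Nov 12, 582 sold [FIFO — oldest first]: 186 @ $14 + 334 @ $13 + 62 @ $13 = $7,752
Ending inventory: 108 @ $13 = $1,404

108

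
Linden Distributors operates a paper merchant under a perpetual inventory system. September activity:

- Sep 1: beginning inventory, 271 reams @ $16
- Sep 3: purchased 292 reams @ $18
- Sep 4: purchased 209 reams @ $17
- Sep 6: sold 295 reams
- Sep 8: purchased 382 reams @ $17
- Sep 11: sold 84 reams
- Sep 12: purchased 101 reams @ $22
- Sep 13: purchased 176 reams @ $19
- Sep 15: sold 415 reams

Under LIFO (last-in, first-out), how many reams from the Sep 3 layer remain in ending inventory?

206

Sep 6, 295 sold [LIFO — newest first]: 209 @ $17 + 86 @ $18 = $5,101
Sep 11, 84 sold [LIFO — newest first]: 84 @ $17 = $1,428
Sep 15, 415 sold [LIFO — newest first]: 176 @ $19 + 101 @ $22 + 138 @ $17 = $7,912
Total COGS = $5,101 + $1,428 + $7,912 = $14,441
Ending inventory: 271 @ $16 + 206 @ $18 + 160 @ $17 = $10,764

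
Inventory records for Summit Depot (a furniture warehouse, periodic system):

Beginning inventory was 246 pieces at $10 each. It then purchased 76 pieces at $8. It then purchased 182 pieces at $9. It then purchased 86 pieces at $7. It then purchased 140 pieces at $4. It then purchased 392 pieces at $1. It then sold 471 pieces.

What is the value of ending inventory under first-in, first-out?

Sale 1 (471) [FIFO — oldest first]: 246 @ $10 + 76 @ $8 + 149 @ $9 = $4,409
Ending inventory: 33 @ $9 + 86 @ $7 + 140 @ $4 + 392 @ $1 = $1,851

Ending inventory = $1,851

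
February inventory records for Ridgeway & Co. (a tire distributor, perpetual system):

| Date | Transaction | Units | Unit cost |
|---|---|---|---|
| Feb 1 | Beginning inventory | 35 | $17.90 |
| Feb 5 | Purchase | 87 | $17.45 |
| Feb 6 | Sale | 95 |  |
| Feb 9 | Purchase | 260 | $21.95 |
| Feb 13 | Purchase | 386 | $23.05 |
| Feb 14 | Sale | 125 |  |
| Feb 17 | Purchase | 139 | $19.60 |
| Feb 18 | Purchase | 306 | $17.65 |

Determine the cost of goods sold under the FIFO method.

COGS = $4,295.75

Feb 6, 95 sold [FIFO — oldest first]: 35 @ $17.90 + 60 @ $17.45 = $1,673.50
Feb 14, 125 sold [FIFO — oldest first]: 27 @ $17.45 + 98 @ $21.95 = $2,622.25
Total COGS = $1,673.50 + $2,622.25 = $4,295.75
Ending inventory: 162 @ $21.95 + 386 @ $23.05 + 139 @ $19.60 + 306 @ $17.65 = $20,578.50
Check: goods available $24,874.25 = COGS $4,295.75 + ending $20,578.50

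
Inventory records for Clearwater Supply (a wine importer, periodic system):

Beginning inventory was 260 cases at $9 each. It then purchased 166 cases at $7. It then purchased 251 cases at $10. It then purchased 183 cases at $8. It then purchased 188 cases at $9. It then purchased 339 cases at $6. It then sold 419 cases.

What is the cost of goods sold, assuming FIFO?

COGS = $3,453

Sale 1 (419) [FIFO — oldest first]: 260 @ $9 + 159 @ $7 = $3,453
Ending inventory: 7 @ $7 + 251 @ $10 + 183 @ $8 + 188 @ $9 + 339 @ $6 = $7,749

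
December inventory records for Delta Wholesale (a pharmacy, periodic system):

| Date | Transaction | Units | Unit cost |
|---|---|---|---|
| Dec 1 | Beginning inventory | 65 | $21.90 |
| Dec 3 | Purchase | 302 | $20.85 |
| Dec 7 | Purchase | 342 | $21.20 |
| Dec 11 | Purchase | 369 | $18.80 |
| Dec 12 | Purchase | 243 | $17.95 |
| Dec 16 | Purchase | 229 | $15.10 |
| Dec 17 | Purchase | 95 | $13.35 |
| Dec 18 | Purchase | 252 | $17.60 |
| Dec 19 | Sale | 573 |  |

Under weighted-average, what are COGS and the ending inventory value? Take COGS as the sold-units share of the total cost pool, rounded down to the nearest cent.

COGS = $10,702.14; ending inventory = $24,728.86

Dec 19, sell 573: 573/1897 × $35,431.00 → $10,702.14
Ending inventory (cost pool remaining) = $24,728.86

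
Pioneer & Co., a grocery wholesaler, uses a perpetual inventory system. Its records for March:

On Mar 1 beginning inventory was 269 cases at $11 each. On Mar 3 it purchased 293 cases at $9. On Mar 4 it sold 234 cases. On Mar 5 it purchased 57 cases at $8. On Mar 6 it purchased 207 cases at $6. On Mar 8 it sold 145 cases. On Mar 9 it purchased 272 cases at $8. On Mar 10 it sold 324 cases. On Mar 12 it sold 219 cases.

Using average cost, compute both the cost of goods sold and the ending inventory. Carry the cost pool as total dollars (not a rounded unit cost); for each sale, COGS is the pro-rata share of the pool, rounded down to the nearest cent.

COGS = $8,019.85; ending inventory = $1,450.15

After Mar 1: 269 on hand, pool $2,959.00 (≈ $11.0000 each)
After Mar 3: 562 on hand, pool $5,596.00 (≈ $9.9573 each)
Mar 4, sell 234: 234/562 × $5,596.00 → $2,330.00
After Mar 5: 385 on hand, pool $3,722.00 (≈ $9.6675 each)
After Mar 6: 592 on hand, pool $4,964.00 (≈ $8.3851 each)
Mar 8, sell 145: 145/592 × $4,964.00 → $1,215.84
After Mar 9: 719 on hand, pool $5,924.16 (≈ $8.2394 each)
Mar 10, sell 324: 324/719 × $5,924.16 → $2,669.57
Mar 12, sell 219: 219/395 × $3,254.59 → $1,804.44
Total COGS = $2,330.00 + $1,215.84 + $2,669.57 + $1,804.44 = $8,019.85
Ending inventory (cost pool remaining) = $1,450.15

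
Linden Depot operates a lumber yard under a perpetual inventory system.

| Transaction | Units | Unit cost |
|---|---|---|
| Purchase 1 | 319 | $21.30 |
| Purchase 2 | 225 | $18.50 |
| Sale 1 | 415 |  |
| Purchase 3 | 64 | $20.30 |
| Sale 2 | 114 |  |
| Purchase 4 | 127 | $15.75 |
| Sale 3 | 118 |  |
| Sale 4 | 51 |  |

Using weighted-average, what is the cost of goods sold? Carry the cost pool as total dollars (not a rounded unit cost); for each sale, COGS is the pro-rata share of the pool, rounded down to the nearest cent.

COGS = $13,610.83

After Purchase 1: 319 on hand, pool $6,794.70 (≈ $21.3000 each)
After Purchase 2: 544 on hand, pool $10,957.20 (≈ $20.1419 each)
Sale 1, sell 415: 415/544 × $10,957.20 → $8,358.89
After Purchase 3: 193 on hand, pool $3,897.51 (≈ $20.1944 each)
Sale 2, sell 114: 114/193 × $3,897.51 → $2,302.15
After Purchase 4: 206 on hand, pool $3,595.61 (≈ $17.4544 each)
Sale 3, sell 118: 118/206 × $3,595.61 → $2,059.62
Sale 4, sell 51: 51/88 × $1,535.99 → $890.17
Total COGS = $8,358.89 + $2,302.15 + $2,059.62 + $890.17 = $13,610.83
Ending inventory (cost pool remaining) = $645.82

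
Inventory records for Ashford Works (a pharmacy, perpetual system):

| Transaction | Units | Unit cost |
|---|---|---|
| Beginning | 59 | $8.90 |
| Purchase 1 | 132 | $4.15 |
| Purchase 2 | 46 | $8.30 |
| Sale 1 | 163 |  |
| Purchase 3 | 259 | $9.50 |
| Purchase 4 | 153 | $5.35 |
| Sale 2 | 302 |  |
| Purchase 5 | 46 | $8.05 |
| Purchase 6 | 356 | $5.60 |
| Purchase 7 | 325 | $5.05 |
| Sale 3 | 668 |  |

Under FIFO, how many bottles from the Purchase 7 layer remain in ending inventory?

243

Sale 1 (163) [FIFO — oldest first]: 59 @ $8.90 + 104 @ $4.15 = $956.70
Sale 2 (302) [FIFO — oldest first]: 28 @ $4.15 + 46 @ $8.30 + 228 @ $9.50 = $2,664.00
Sale 3 (668) [FIFO — oldest first]: 31 @ $9.50 + 153 @ $5.35 + 46 @ $8.05 + 356 @ $5.60 + 82 @ $5.05 = $3,891.05
Total COGS = $956.70 + $2,664.00 + $3,891.05 = $7,511.75
Ending inventory: 243 @ $5.05 = $1,227.15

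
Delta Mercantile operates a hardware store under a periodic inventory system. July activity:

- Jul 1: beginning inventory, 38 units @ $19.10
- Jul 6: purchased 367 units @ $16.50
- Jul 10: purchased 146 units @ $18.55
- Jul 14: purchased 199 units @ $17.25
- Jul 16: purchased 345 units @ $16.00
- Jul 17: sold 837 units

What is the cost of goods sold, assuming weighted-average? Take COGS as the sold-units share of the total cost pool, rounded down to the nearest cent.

Jul 17, sell 837: 837/1095 × $18,442.35 → $14,097.02
Ending inventory (cost pool remaining) = $4,345.33
Check: goods available $18,442.35 = COGS $14,097.02 + ending $4,345.33

COGS = $14,097.02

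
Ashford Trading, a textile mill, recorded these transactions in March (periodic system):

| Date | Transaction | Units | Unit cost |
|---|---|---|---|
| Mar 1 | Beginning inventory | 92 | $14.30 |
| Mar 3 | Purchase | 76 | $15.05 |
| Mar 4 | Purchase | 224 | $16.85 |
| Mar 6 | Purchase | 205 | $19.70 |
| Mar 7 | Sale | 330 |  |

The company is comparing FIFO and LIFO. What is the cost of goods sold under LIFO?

FIFO COGS: 92 @ $14.30 + 76 @ $15.05 + 162 @ $16.85 = $5,189.10
LIFO COGS: 205 @ $19.70 + 125 @ $16.85 = $6,144.75

COGS = $6,144.75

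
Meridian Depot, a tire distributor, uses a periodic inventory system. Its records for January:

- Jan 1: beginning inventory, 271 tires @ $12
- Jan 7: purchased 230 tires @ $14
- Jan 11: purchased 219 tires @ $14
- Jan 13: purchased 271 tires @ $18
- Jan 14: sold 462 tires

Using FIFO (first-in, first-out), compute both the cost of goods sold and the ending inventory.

Jan 14, 462 sold [FIFO — oldest first]: 271 @ $12 + 191 @ $14 = $5,926
Ending inventory: 39 @ $14 + 219 @ $14 + 271 @ $18 = $8,490

COGS = $5,926; ending inventory = $8,490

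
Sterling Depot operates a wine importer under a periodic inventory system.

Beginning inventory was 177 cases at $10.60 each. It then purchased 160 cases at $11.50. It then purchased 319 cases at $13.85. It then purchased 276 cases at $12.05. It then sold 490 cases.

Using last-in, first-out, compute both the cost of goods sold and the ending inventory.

Sale 1 (490) [LIFO — newest first]: 276 @ $12.05 + 214 @ $13.85 = $6,289.70
Ending inventory: 177 @ $10.60 + 160 @ $11.50 + 105 @ $13.85 = $5,170.45

COGS = $6,289.70; ending inventory = $5,170.45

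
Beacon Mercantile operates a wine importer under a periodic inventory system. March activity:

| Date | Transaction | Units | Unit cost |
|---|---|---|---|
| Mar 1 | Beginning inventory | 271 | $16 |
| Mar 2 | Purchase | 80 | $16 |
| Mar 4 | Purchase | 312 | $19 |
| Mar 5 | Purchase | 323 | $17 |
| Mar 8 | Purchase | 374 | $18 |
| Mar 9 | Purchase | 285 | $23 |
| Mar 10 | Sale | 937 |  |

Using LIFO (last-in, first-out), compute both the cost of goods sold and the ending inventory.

Mar 10, 937 sold [LIFO — newest first]: 285 @ $23 + 374 @ $18 + 278 @ $17 = $18,013
Ending inventory: 271 @ $16 + 80 @ $16 + 312 @ $19 + 45 @ $17 = $12,309

COGS = $18,013; ending inventory = $12,309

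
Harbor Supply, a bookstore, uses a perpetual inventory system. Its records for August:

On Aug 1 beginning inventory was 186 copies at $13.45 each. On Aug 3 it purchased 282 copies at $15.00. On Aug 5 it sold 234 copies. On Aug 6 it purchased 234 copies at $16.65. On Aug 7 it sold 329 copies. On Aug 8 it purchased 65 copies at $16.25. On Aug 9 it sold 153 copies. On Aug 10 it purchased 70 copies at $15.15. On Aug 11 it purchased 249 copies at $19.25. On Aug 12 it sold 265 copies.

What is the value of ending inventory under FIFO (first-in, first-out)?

Ending inventory = $2,021.25

Aug 5, 234 sold [FIFO — oldest first]: 186 @ $13.45 + 48 @ $15.00 = $3,221.70
Aug 7, 329 sold [FIFO — oldest first]: 234 @ $15.00 + 95 @ $16.65 = $5,091.75
Aug 9, 153 sold [FIFO — oldest first]: 139 @ $16.65 + 14 @ $16.25 = $2,541.85
Aug 12, 265 sold [FIFO — oldest first]: 51 @ $16.25 + 70 @ $15.15 + 144 @ $19.25 = $4,661.25
Total COGS = $3,221.70 + $5,091.75 + $2,541.85 + $4,661.25 = $15,516.55
Ending inventory: 105 @ $19.25 = $2,021.25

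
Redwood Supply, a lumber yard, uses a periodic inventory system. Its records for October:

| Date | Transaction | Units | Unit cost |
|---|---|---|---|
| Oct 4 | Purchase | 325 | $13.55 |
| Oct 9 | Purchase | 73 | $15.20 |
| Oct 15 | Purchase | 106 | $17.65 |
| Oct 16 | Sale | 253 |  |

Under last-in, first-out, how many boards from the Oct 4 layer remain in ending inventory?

Oct 16, 253 sold [LIFO — newest first]: 106 @ $17.65 + 73 @ $15.20 + 74 @ $13.55 = $3,983.20
Ending inventory: 251 @ $13.55 = $3,401.05
Check: goods available $7,384.25 = COGS $3,983.20 + ending $3,401.05

251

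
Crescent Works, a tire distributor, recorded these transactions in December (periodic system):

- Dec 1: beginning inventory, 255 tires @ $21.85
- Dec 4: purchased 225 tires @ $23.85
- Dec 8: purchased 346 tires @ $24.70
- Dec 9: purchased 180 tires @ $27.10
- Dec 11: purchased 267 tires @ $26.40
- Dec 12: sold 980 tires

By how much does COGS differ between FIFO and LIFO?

$1,275.35

FIFO COGS: 255 @ $21.85 + 225 @ $23.85 + 346 @ $24.70 + 154 @ $27.10 = $23,657.60
LIFO COGS: 267 @ $26.40 + 180 @ $27.10 + 346 @ $24.70 + 187 @ $23.85 = $24,932.95
Difference = |$23,657.60 − $24,932.95| = $1,275.35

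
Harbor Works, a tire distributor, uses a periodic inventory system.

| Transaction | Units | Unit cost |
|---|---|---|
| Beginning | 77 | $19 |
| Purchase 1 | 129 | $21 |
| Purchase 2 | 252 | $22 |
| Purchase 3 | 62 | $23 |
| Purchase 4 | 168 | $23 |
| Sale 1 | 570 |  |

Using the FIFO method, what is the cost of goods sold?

Sale 1 (570) [FIFO — oldest first]: 77 @ $19 + 129 @ $21 + 252 @ $22 + 62 @ $23 + 50 @ $23 = $12,292
Ending inventory: 118 @ $23 = $2,714

COGS = $12,292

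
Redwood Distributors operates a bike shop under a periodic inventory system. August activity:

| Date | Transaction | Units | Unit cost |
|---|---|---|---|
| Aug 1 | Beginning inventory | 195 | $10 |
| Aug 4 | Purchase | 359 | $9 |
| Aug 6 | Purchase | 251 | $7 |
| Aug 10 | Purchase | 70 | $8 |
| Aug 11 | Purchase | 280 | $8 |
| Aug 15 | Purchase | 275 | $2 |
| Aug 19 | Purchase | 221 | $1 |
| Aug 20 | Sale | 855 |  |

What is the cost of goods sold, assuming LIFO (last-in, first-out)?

COGS = $3,634

Aug 20, 855 sold [LIFO — newest first]: 221 @ $1 + 275 @ $2 + 280 @ $8 + 70 @ $8 + 9 @ $7 = $3,634
Ending inventory: 195 @ $10 + 359 @ $9 + 242 @ $7 = $6,875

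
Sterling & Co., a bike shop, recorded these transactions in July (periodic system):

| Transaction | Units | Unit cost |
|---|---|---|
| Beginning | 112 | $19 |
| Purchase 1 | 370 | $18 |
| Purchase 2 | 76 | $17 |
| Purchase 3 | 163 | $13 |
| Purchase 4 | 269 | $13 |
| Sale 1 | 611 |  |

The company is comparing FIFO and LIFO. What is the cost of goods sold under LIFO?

COGS = $8,762

FIFO COGS: 112 @ $19 + 370 @ $18 + 76 @ $17 + 53 @ $13 = $10,769
LIFO COGS: 269 @ $13 + 163 @ $13 + 76 @ $17 + 103 @ $18 = $8,762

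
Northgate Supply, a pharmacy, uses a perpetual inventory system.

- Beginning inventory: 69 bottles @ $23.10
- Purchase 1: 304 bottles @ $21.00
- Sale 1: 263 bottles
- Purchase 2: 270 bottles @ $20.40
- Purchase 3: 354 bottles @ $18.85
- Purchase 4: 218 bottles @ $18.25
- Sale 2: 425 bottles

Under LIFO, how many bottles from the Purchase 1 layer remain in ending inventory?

Sale 1 (263) [LIFO — newest first]: 263 @ $21.00 = $5,523.00
Sale 2 (425) [LIFO — newest first]: 218 @ $18.25 + 207 @ $18.85 = $7,880.45
Total COGS = $5,523.00 + $7,880.45 = $13,403.45
Ending inventory: 69 @ $23.10 + 41 @ $21.00 + 270 @ $20.40 + 147 @ $18.85 = $10,733.85
Check: goods available $24,137.30 = COGS $13,403.45 + ending $10,733.85

41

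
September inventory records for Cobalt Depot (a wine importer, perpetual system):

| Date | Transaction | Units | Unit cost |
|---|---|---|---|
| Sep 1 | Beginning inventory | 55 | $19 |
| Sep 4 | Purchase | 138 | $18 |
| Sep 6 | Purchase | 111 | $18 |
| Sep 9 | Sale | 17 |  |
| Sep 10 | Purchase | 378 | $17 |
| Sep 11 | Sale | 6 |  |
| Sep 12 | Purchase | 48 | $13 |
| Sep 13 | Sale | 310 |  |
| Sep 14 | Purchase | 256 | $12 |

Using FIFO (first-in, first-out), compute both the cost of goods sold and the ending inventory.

COGS = $6,020; ending inventory = $9,629

Sep 9, 17 sold [FIFO — oldest first]: 17 @ $19 = $323
Sep 11, 6 sold [FIFO — oldest first]: 6 @ $19 = $114
Sep 13, 310 sold [FIFO — oldest first]: 32 @ $19 + 138 @ $18 + 111 @ $18 + 29 @ $17 = $5,583
Total COGS = $323 + $114 + $5,583 = $6,020
Ending inventory: 349 @ $17 + 48 @ $13 + 256 @ $12 = $9,629
Check: goods available $15,649 = COGS $6,020 + ending $9,629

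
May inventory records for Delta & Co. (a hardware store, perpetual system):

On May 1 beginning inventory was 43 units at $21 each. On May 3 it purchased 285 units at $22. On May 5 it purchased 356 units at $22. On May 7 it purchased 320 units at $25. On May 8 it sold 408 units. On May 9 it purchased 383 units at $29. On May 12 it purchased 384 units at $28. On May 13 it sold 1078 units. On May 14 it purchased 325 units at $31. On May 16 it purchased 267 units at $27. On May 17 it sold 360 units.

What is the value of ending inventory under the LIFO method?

May 8, 408 sold [LIFO — newest first]: 320 @ $25 + 88 @ $22 = $9,936
May 13, 1078 sold [LIFO — newest first]: 384 @ $28 + 383 @ $29 + 268 @ $22 + 43 @ $22 = $28,701
May 17, 360 sold [LIFO — newest first]: 267 @ $27 + 93 @ $31 = $10,092
Total COGS = $9,936 + $28,701 + $10,092 = $48,729
Ending inventory: 43 @ $21 + 242 @ $22 + 232 @ $31 = $13,419

Ending inventory = $13,419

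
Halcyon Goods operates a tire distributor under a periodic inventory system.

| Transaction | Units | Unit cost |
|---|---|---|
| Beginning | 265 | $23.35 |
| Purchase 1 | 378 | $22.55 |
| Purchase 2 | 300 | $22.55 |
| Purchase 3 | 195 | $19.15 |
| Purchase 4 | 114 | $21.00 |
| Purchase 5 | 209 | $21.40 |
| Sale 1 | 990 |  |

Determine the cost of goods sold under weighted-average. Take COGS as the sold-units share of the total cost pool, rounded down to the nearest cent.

COGS = $21,736.29

Sale 1, sell 990: 990/1461 × $32,077.50 → $21,736.29
Ending inventory (cost pool remaining) = $10,341.21
Check: goods available $32,077.50 = COGS $21,736.29 + ending $10,341.21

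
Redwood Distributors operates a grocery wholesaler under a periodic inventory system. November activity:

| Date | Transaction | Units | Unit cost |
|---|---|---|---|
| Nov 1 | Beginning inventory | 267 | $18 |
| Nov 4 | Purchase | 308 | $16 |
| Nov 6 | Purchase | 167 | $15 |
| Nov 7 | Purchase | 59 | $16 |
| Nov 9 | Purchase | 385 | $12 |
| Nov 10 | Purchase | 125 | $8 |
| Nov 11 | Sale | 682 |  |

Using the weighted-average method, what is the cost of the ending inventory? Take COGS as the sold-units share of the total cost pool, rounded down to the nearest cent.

Nov 11, sell 682: 682/1311 × $18,803.00 → $9,781.57
Ending inventory (cost pool remaining) = $9,021.43
Check: goods available $18,803.00 = COGS $9,781.57 + ending $9,021.43

Ending inventory = $9,021.43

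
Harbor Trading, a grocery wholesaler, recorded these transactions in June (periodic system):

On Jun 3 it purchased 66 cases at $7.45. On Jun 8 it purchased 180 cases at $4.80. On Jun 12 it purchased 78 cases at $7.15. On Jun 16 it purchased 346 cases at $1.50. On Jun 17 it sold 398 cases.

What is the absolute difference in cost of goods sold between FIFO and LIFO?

FIFO COGS: 66 @ $7.45 + 180 @ $4.80 + 78 @ $7.15 + 74 @ $1.50 = $2,024.40
LIFO COGS: 346 @ $1.50 + 52 @ $7.15 = $890.80
Difference = |$2,024.40 − $890.80| = $1,133.60

$1,133.60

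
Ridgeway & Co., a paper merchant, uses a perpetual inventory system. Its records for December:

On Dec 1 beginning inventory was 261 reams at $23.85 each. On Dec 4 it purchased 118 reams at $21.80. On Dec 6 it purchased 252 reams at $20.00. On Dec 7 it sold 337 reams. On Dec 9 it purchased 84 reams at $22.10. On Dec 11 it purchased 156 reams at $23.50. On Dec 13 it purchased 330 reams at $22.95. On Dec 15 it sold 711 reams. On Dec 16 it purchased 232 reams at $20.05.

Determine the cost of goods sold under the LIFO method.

Dec 7, 337 sold [LIFO — newest first]: 252 @ $20.00 + 85 @ $21.80 = $6,893.00
Dec 15, 711 sold [LIFO — newest first]: 330 @ $22.95 + 156 @ $23.50 + 84 @ $22.10 + 33 @ $21.80 + 108 @ $23.85 = $16,391.10
Total COGS = $6,893.00 + $16,391.10 = $23,284.10
Ending inventory: 153 @ $23.85 + 232 @ $20.05 = $8,300.65

COGS = $23,284.10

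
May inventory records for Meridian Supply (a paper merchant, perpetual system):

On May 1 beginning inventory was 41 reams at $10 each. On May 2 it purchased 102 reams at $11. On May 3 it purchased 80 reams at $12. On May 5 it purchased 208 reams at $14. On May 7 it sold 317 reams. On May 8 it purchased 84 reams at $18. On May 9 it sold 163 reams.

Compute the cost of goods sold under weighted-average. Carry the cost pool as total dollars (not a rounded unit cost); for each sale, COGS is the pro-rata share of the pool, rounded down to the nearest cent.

After May 1: 41 on hand, pool $410.00 (≈ $10.0000 each)
After May 2: 143 on hand, pool $1,532.00 (≈ $10.7133 each)
After May 3: 223 on hand, pool $2,492.00 (≈ $11.1749 each)
After May 5: 431 on hand, pool $5,404.00 (≈ $12.5383 each)
May 7, sell 317: 317/431 × $5,404.00 → $3,974.63
After May 8: 198 on hand, pool $2,941.37 (≈ $14.8554 each)
May 9, sell 163: 163/198 × $2,941.37 → $2,421.43
Total COGS = $3,974.63 + $2,421.43 = $6,396.06
Ending inventory (cost pool remaining) = $519.94

COGS = $6,396.06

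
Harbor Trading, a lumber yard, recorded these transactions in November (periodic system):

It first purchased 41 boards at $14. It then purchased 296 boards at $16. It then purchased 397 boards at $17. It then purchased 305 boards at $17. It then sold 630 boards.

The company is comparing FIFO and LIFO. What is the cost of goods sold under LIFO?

COGS = $10,710

FIFO COGS: 41 @ $14 + 296 @ $16 + 293 @ $17 = $10,291
LIFO COGS: 305 @ $17 + 325 @ $17 = $10,710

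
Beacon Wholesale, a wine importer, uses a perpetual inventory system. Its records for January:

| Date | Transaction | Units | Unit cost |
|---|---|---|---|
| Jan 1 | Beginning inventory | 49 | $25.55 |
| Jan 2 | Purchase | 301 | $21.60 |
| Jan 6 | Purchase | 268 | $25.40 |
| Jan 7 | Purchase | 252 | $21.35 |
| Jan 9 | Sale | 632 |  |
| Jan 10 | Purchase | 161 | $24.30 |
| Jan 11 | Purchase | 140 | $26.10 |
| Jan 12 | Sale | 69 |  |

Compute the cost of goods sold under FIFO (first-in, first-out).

COGS = $16,332.80

Jan 9, 632 sold [FIFO — oldest first]: 49 @ $25.55 + 301 @ $21.60 + 268 @ $25.40 + 14 @ $21.35 = $14,859.65
Jan 12, 69 sold [FIFO — oldest first]: 69 @ $21.35 = $1,473.15
Total COGS = $14,859.65 + $1,473.15 = $16,332.80
Ending inventory: 169 @ $21.35 + 161 @ $24.30 + 140 @ $26.10 = $11,174.45
Check: goods available $27,507.25 = COGS $16,332.80 + ending $11,174.45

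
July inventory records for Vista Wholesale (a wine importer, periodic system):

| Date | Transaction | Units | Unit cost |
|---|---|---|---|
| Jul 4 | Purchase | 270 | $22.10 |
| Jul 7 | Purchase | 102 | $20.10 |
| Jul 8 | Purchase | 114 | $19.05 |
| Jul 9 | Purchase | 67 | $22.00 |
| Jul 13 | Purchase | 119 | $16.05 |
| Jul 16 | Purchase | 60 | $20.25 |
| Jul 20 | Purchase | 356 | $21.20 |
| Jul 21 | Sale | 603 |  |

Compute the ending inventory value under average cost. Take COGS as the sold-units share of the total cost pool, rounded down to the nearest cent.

Jul 21, sell 603: 603/1088 × $22,335.05 → $12,378.70
Ending inventory (cost pool remaining) = $9,956.35
Check: goods available $22,335.05 = COGS $12,378.70 + ending $9,956.35

Ending inventory = $9,956.35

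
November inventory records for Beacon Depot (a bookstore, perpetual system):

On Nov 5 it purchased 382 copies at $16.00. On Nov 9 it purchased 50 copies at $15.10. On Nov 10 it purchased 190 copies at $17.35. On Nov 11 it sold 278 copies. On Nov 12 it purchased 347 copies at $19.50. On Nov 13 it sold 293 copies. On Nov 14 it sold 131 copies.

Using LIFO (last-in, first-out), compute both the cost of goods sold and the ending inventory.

COGS = $12,658.00; ending inventory = $4,272.00

Nov 11, 278 sold [LIFO — newest first]: 190 @ $17.35 + 50 @ $15.10 + 38 @ $16.00 = $4,659.50
Nov 13, 293 sold [LIFO — newest first]: 293 @ $19.50 = $5,713.50
Nov 14, 131 sold [LIFO — newest first]: 54 @ $19.50 + 77 @ $16.00 = $2,285.00
Total COGS = $4,659.50 + $5,713.50 + $2,285.00 = $12,658.00
Ending inventory: 267 @ $16.00 = $4,272.00
Check: goods available $16,930.00 = COGS $12,658.00 + ending $4,272.00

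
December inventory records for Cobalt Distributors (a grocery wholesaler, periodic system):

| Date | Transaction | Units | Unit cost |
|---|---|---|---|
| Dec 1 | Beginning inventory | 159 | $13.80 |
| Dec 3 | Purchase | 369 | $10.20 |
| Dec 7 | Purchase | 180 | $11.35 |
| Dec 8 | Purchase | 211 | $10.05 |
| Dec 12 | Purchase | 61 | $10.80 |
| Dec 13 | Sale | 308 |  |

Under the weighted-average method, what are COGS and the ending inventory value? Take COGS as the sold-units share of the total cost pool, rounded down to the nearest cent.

Dec 13, sell 308: 308/980 × $10,780.35 → $3,388.11
Ending inventory (cost pool remaining) = $7,392.24

COGS = $3,388.11; ending inventory = $7,392.24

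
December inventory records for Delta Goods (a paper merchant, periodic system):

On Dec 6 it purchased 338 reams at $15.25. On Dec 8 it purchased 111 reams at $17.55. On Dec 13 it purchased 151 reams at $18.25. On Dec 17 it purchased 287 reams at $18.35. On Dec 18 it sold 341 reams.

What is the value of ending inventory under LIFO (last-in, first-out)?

Ending inventory = $8,872.80

Dec 18, 341 sold [LIFO — newest first]: 287 @ $18.35 + 54 @ $18.25 = $6,251.95
Ending inventory: 338 @ $15.25 + 111 @ $17.55 + 97 @ $18.25 = $8,872.80
Check: goods available $15,124.75 = COGS $6,251.95 + ending $8,872.80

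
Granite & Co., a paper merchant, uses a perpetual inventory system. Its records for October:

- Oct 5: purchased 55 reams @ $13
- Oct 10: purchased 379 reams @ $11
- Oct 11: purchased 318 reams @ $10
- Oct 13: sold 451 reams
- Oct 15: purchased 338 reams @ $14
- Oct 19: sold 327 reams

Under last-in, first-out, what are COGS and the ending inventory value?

Oct 13, 451 sold [LIFO — newest first]: 318 @ $10 + 133 @ $11 = $4,643
Oct 19, 327 sold [LIFO — newest first]: 327 @ $14 = $4,578
Total COGS = $4,643 + $4,578 = $9,221
Ending inventory: 55 @ $13 + 246 @ $11 + 11 @ $14 = $3,575

COGS = $9,221; ending inventory = $3,575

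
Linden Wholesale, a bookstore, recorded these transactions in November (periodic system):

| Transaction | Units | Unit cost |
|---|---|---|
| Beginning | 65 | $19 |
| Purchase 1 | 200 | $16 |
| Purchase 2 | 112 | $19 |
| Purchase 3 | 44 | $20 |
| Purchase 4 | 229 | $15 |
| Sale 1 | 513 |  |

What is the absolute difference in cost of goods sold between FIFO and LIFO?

$332

FIFO COGS: 65 @ $19 + 200 @ $16 + 112 @ $19 + 44 @ $20 + 92 @ $15 = $8,823
LIFO COGS: 229 @ $15 + 44 @ $20 + 112 @ $19 + 128 @ $16 = $8,491
Difference = |$8,823 − $8,491| = $332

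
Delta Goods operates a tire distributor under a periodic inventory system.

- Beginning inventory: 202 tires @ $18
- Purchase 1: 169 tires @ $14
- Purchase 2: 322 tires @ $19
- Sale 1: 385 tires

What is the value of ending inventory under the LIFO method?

Sale 1 (385) [LIFO — newest first]: 322 @ $19 + 63 @ $14 = $7,000
Ending inventory: 202 @ $18 + 106 @ $14 = $5,120

Ending inventory = $5,120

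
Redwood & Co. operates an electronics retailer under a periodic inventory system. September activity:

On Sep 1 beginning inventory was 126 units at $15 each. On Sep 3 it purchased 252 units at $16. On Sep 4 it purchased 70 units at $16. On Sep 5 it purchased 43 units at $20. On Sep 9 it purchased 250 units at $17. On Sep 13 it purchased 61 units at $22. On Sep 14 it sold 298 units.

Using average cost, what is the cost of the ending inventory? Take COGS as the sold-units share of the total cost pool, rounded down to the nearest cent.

Ending inventory = $8,480.02

Sep 14, sell 298: 298/802 × $13,494.00 → $5,013.98
Ending inventory (cost pool remaining) = $8,480.02
Check: goods available $13,494.00 = COGS $5,013.98 + ending $8,480.02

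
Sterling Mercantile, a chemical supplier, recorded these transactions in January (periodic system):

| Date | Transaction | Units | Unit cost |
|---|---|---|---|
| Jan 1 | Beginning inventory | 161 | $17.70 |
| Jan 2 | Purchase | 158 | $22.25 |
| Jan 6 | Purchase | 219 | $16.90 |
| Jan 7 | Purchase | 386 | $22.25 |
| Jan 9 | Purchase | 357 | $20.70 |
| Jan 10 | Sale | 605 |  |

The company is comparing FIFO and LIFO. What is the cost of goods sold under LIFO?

COGS = $12,907.90

FIFO COGS: 161 @ $17.70 + 158 @ $22.25 + 219 @ $16.90 + 67 @ $22.25 = $11,557.05
LIFO COGS: 357 @ $20.70 + 248 @ $22.25 = $12,907.90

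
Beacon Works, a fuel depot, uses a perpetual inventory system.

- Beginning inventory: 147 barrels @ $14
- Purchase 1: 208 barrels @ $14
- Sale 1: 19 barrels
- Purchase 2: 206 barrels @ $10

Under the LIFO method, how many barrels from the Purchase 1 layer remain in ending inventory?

Sale 1 (19) [LIFO — newest first]: 19 @ $14 = $266
Ending inventory: 147 @ $14 + 189 @ $14 + 206 @ $10 = $6,764

189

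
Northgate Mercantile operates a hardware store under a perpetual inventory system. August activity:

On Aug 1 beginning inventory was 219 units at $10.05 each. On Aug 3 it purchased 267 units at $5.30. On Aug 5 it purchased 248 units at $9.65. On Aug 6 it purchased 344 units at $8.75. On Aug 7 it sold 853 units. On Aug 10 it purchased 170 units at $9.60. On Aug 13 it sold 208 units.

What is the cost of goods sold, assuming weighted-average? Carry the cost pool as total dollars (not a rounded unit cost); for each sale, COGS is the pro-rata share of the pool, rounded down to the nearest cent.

COGS = $8,987.42

After Aug 1: 219 on hand, pool $2,200.95 (≈ $10.0500 each)
After Aug 3: 486 on hand, pool $3,616.05 (≈ $7.4404 each)
After Aug 5: 734 on hand, pool $6,009.25 (≈ $8.1870 each)
After Aug 6: 1078 on hand, pool $9,019.25 (≈ $8.3667 each)
Aug 7, sell 853: 853/1078 × $9,019.25 → $7,136.75
After Aug 10: 395 on hand, pool $3,514.50 (≈ $8.8975 each)
Aug 13, sell 208: 208/395 × $3,514.50 → $1,850.67
Total COGS = $7,136.75 + $1,850.67 = $8,987.42
Ending inventory (cost pool remaining) = $1,663.83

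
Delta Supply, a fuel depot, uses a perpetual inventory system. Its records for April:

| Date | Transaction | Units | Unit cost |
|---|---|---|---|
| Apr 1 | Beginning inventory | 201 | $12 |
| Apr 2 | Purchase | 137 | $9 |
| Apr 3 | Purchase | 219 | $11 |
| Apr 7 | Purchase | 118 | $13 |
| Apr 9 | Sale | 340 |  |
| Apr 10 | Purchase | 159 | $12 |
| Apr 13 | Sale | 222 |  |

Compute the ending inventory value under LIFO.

Ending inventory = $3,051

Apr 9, 340 sold [LIFO — newest first]: 118 @ $13 + 219 @ $11 + 3 @ $9 = $3,970
Apr 13, 222 sold [LIFO — newest first]: 159 @ $12 + 63 @ $9 = $2,475
Total COGS = $3,970 + $2,475 = $6,445
Ending inventory: 201 @ $12 + 71 @ $9 = $3,051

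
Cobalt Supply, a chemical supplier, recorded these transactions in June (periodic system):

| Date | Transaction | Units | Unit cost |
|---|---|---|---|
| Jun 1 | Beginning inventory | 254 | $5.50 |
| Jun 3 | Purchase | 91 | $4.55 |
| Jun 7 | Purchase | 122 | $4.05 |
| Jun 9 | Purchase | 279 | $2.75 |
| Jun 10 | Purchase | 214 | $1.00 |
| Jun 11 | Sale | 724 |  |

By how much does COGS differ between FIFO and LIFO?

FIFO COGS: 254 @ $5.50 + 91 @ $4.55 + 122 @ $4.05 + 257 @ $2.75 = $3,011.90
LIFO COGS: 214 @ $1.00 + 279 @ $2.75 + 122 @ $4.05 + 91 @ $4.55 + 18 @ $5.50 = $1,988.40
Difference = |$3,011.90 − $1,988.40| = $1,023.50

$1,023.50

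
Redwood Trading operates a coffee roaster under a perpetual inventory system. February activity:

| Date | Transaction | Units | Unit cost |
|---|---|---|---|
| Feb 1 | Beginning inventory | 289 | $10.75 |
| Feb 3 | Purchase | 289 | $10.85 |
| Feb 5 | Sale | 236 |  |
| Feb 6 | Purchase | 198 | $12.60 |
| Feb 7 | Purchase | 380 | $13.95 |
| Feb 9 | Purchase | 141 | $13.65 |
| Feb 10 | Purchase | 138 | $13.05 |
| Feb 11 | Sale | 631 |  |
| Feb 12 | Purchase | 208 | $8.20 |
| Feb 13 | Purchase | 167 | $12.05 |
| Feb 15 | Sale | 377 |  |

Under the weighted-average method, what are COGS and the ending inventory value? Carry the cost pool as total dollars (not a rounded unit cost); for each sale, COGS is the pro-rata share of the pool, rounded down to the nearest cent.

COGS = $14,923.96; ending inventory = $6,557.74

After Feb 1: 289 on hand, pool $3,106.75 (≈ $10.7500 each)
After Feb 3: 578 on hand, pool $6,242.40 (≈ $10.8000 each)
Feb 5, sell 236: 236/578 × $6,242.40 → $2,548.80
After Feb 6: 540 on hand, pool $6,188.40 (≈ $11.4600 each)
After Feb 7: 920 on hand, pool $11,489.40 (≈ $12.4885 each)
After Feb 9: 1061 on hand, pool $13,414.05 (≈ $12.6428 each)
After Feb 10: 1199 on hand, pool $15,214.95 (≈ $12.6897 each)
Feb 11, sell 631: 631/1199 × $15,214.95 → $8,007.20
After Feb 12: 776 on hand, pool $8,913.35 (≈ $11.4863 each)
After Feb 13: 943 on hand, pool $10,925.70 (≈ $11.5861 each)
Feb 15, sell 377: 377/943 × $10,925.70 → $4,367.96
Total COGS = $2,548.80 + $8,007.20 + $4,367.96 = $14,923.96
Ending inventory (cost pool remaining) = $6,557.74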